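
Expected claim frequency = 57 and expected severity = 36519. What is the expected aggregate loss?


E[S] = E[N] * E[X]
= 57 * 36519
= 2.0816e+06


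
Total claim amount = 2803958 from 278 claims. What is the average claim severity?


severity = total / number
= 2803958 / 278
= 10086.1799


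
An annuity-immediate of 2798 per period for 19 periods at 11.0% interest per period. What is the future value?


FV = PMT * ((1+i)^n - 1) / i
= 2798 * ((1.11)^19 - 1) / 0.11
= 2798 * (7.263344 - 1) / 0.11
= 159316.6886


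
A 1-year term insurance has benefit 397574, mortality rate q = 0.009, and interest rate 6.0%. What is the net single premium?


NSP = benefit * q * v
v = 1/(1+i) = 0.943396
NSP = 397574 * 0.009 * 0.943396
= 3375.6283


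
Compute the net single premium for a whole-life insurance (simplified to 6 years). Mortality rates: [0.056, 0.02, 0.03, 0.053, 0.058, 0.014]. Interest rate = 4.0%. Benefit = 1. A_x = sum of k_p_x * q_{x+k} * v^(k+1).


v = 0.961538
Year 0: k_p_x=1.0, q=0.056, term=0.053846
Year 1: k_p_x=0.944, q=0.02, term=0.017456
Year 2: k_p_x=0.92512, q=0.03, term=0.024673
Year 3: k_p_x=0.897366, q=0.053, term=0.040655
Year 4: k_p_x=0.849806, q=0.058, term=0.040512
Year 5: k_p_x=0.800517, q=0.014, term=0.008857
A_x = 0.186


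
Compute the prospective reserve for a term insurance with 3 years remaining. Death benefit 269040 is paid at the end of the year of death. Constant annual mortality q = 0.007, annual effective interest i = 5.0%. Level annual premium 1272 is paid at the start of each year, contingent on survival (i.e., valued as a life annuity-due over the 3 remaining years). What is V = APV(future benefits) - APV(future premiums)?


v = 1/(1+i) = 0.952381
APV(future benefits) per unit = sum_{k=0}^{2} k_p_x * q * v^(k+1) = 0.018934
APV(future benefits) = 269040 * 0.018934 = 5093.9851
Life annuity-due factor ä_{x:3} = sum_{k=0}^{2} k_p_x * v^k = 2.84009
APV(future premiums) = 1272 * 2.84009 = 3612.5942
V = 5093.9851 - 3612.5942
= 1481.3908


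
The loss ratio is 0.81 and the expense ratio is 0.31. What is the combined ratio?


Combined ratio = loss ratio + expense ratio
= 0.81 + 0.31
= 1.12


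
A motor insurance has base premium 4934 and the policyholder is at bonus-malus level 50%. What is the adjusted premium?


adjusted = base * BM_level / 100
= 4934 * 50 / 100
= 4934 * 0.5
= 2467.0


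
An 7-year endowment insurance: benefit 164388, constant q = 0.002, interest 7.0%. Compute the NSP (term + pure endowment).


Term component = 1762.2239
Pure endowment = 7_p_x * v^7 * benefit = 0.986084 * 0.62275 * 164388 = 100947.9391
NSP = 102710.163


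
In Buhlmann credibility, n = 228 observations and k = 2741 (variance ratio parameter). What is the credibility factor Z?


Z = n / (n + k)
= 228 / (228 + 2741)
= 228 / 2969
= 0.0768


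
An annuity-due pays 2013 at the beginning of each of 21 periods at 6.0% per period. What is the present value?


PV_due = PMT * (1-(1+i)^(-n))/i * (1+i)
PV_immediate = 23681.0862
PV_due = 23681.0862 * 1.06
= 25101.9514


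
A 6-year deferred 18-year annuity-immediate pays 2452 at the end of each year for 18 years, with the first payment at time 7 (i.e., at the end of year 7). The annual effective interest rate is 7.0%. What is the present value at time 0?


PV at time 6 of the 18-year annuity-immediate:
a_n = 2452 * (1-(1+0.07)^(-18))/0.07 = 24664.8811
Discount back 6 years to time 0:
PV = 24664.8811 * (1+0.07)^(-6)
= 24664.8811 * 0.666342
= 16435.2517


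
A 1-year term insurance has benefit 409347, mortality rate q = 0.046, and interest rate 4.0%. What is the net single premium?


NSP = benefit * q * v
v = 1/(1+i) = 0.961538
NSP = 409347 * 0.046 * 0.961538
= 18105.7327


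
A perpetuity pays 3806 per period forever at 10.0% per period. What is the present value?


PV = PMT / i
= 3806 / 0.1
= 38060.0


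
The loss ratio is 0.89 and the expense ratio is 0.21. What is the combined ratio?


Combined ratio = loss ratio + expense ratio
= 0.89 + 0.21
= 1.1


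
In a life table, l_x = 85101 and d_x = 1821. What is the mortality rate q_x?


q_x = d_x / l_x
= 1821 / 85101
= 0.0214


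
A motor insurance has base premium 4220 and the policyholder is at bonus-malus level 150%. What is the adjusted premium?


adjusted = base * BM_level / 100
= 4220 * 150 / 100
= 4220 * 1.5
= 6330.0


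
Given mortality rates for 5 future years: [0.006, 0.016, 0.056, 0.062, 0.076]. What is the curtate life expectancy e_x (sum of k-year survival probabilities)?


e_x = sum_{k=1}^{n} k_p_x
k_p_x values:
  1_p_x = 0.994
  2_p_x = 0.978096
  3_p_x = 0.923323
  4_p_x = 0.866077
  5_p_x = 0.800255
e_x = 4.5618


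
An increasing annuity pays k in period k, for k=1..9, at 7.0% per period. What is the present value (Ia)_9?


(Ia)_n = sum_{k=1}^{n} k * v^k, v = 1/(1+i)
v = 0.934579
Sum computed term by term:
(Ia)_9 = 29.6556


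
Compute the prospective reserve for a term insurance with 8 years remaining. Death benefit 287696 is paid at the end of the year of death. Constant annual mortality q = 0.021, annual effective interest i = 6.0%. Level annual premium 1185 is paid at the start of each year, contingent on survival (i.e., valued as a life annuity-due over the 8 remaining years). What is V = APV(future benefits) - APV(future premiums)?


v = 1/(1+i) = 0.943396
APV(future benefits) per unit = sum_{k=0}^{7} k_p_x * q * v^(k+1) = 0.121998
APV(future benefits) = 287696 * 0.121998 = 35098.2539
Life annuity-due factor ä_{x:8} = sum_{k=0}^{7} k_p_x * v^k = 6.15798
APV(future premiums) = 1185 * 6.15798 = 7297.206
V = 35098.2539 - 7297.206
= 27801.0479


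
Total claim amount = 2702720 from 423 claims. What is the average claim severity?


severity = total / number
= 2702720 / 423
= 6389.409


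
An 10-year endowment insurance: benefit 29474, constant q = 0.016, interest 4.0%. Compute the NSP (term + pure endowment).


Term component = 3579.546
Pure endowment = 10_p_x * v^10 * benefit = 0.851042 * 0.675564 * 29474 = 16945.5891
NSP = 20525.135


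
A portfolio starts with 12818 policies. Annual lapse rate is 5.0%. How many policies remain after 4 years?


remaining = initial * (1 - lapse)^years
= 12818 * (1 - 0.05)^4
= 12818 * 0.814506
= 10440.3411


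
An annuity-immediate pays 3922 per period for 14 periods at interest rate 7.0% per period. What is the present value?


PV = PMT * (1 - (1+i)^(-n)) / i
= 3922 * (1 - (1+0.07)^(-14)) / 0.07
= 3922 * (1 - 0.387817) / 0.07
= 3922 * 8.745468
= 34299.7254


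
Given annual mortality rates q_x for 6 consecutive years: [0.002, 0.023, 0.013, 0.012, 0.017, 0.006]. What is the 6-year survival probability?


p_k = 1 - q_k for each year
Survival = product of (1 - q_k)
= 0.998 * 0.977 * 0.987 * 0.988 * 0.983 * 0.994
= 0.9291


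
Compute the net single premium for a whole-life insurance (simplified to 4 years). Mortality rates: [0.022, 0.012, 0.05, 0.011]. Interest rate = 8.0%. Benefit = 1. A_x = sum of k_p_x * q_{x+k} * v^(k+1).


v = 0.925926
Year 0: k_p_x=1.0, q=0.022, term=0.02037
Year 1: k_p_x=0.978, q=0.012, term=0.010062
Year 2: k_p_x=0.966264, q=0.05, term=0.038353
Year 3: k_p_x=0.917951, q=0.011, term=0.007422
A_x = 0.0762


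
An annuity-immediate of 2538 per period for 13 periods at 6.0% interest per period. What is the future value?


FV = PMT * ((1+i)^n - 1) / i
= 2538 * ((1.06)^13 - 1) / 0.06
= 2538 * (2.132928 - 1) / 0.06
= 47922.8654


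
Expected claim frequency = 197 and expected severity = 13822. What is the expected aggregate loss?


E[S] = E[N] * E[X]
= 197 * 13822
= 2.7229e+06


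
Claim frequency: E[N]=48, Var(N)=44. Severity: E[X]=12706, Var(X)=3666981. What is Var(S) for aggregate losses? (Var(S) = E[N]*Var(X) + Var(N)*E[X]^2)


Var(S) = E[N]*Var(X) + Var(N)*E[X]^2
= 48*3666981 + 44*12706^2
= 176015088 + 7103467184
= 7.2795e+09


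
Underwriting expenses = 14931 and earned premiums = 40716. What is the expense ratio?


Expense ratio = expenses / premiums
= 14931 / 40716
= 0.3667


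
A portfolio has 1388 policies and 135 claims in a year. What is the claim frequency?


frequency = claims / policies
= 135 / 1388
= 0.0973


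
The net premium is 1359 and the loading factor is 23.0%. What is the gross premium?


Gross = net * (1 + loading)
= 1359 * (1 + 0.23)
= 1359 * 1.23
= 1671.57


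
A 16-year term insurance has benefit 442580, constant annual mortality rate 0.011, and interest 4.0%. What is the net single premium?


NSP = benefit * sum_{k=0}^{n-1} k_p_x * q * v^(k+1)
With constant q=0.011, v=0.961538
Sum = 0.119208
NSP = 442580 * 0.119208
= 52759.0552


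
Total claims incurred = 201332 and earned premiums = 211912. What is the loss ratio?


Loss ratio = claims / premiums
= 201332 / 211912
= 0.9501


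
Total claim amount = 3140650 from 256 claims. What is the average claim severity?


severity = total / number
= 3140650 / 256
= 12268.1641


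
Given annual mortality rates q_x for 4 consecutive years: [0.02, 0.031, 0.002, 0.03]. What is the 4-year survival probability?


p_k = 1 - q_k for each year
Survival = product of (1 - q_k)
= 0.98 * 0.969 * 0.998 * 0.97
= 0.9193


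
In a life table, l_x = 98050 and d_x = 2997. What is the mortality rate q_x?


q_x = d_x / l_x
= 2997 / 98050
= 0.0306


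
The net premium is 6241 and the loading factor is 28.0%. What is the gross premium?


Gross = net * (1 + loading)
= 6241 * (1 + 0.28)
= 6241 * 1.28
= 7988.48


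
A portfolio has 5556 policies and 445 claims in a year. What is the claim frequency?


frequency = claims / policies
= 445 / 5556
= 0.0801


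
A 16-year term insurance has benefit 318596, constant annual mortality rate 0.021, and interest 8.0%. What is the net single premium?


NSP = benefit * sum_{k=0}^{n-1} k_p_x * q * v^(k+1)
With constant q=0.021, v=0.925926
Sum = 0.164705
NSP = 318596 * 0.164705
= 52474.4041


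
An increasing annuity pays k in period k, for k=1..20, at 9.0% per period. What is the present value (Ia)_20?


(Ia)_n = sum_{k=1}^{n} k * v^k, v = 1/(1+i)
v = 0.917431
Sum computed term by term:
(Ia)_20 = 70.9055


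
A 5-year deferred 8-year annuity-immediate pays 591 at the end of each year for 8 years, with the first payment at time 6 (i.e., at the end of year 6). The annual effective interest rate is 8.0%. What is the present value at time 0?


PV at time 5 of the 8-year annuity-immediate:
a_n = 591 * (1-(1+0.08)^(-8))/0.08 = 3396.2636
Discount back 5 years to time 0:
PV = 3396.2636 * (1+0.08)^(-5)
= 3396.2636 * 0.680583
= 2311.4399


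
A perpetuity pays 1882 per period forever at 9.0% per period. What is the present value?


PV = PMT / i
= 1882 / 0.09
= 20911.1111


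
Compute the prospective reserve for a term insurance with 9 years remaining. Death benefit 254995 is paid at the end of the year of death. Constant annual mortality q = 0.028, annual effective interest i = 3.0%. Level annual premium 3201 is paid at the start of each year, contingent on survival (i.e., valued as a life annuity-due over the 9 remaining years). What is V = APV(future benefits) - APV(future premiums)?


v = 1/(1+i) = 0.970874
APV(future benefits) per unit = sum_{k=0}^{8} k_p_x * q * v^(k+1) = 0.196215
APV(future benefits) = 254995 * 0.196215 = 50033.7336
Life annuity-due factor ä_{x:9} = sum_{k=0}^{8} k_p_x * v^k = 7.217893
APV(future premiums) = 3201 * 7.217893 = 23104.4755
V = 50033.7336 - 23104.4755
= 26929.2581


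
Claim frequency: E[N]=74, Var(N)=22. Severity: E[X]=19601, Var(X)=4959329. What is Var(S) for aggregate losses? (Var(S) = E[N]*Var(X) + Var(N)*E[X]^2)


Var(S) = E[N]*Var(X) + Var(N)*E[X]^2
= 74*4959329 + 22*19601^2
= 366990346 + 8452382422
= 8.8194e+09


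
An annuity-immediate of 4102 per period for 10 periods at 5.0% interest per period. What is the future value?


FV = PMT * ((1+i)^n - 1) / i
= 4102 * ((1.05)^10 - 1) / 0.05
= 4102 * (1.628895 - 1) / 0.05
= 51594.5152


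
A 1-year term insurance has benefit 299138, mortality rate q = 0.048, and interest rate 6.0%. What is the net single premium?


NSP = benefit * q * v
v = 1/(1+i) = 0.943396
NSP = 299138 * 0.048 * 0.943396
= 13545.8717


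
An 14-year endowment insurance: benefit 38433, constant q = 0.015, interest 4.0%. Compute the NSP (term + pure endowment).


Term component = 5583.112
Pure endowment = 14_p_x * v^14 * benefit = 0.809296 * 0.577475 * 38433 = 17961.5893
NSP = 23544.7013


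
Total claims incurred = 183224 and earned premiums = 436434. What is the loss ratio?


Loss ratio = claims / premiums
= 183224 / 436434
= 0.4198


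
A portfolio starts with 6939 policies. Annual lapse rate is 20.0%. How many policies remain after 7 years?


remaining = initial * (1 - lapse)^years
= 6939 * (1 - 0.2)^7
= 6939 * 0.209715
= 1455.2138


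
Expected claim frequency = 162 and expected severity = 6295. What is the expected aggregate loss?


E[S] = E[N] * E[X]
= 162 * 6295
= 1.0198e+06


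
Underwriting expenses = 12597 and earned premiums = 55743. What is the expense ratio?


Expense ratio = expenses / premiums
= 12597 / 55743
= 0.226


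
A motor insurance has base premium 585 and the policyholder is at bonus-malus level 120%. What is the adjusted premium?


adjusted = base * BM_level / 100
= 585 * 120 / 100
= 585 * 1.2
= 702.0


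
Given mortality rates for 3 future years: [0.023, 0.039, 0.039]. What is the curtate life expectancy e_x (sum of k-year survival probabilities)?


e_x = sum_{k=1}^{n} k_p_x
k_p_x values:
  1_p_x = 0.977
  2_p_x = 0.938897
  3_p_x = 0.90228
e_x = 2.8182


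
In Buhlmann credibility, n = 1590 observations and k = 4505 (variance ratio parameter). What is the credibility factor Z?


Z = n / (n + k)
= 1590 / (1590 + 4505)
= 1590 / 6095
= 0.2609


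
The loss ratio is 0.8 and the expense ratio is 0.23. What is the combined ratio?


Combined ratio = loss ratio + expense ratio
= 0.8 + 0.23
= 1.03


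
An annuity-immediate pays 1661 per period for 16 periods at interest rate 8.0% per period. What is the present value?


PV = PMT * (1 - (1+i)^(-n)) / i
= 1661 * (1 - (1+0.08)^(-16)) / 0.08
= 1661 * (1 - 0.29189) / 0.08
= 1661 * 8.851369
= 14702.1242


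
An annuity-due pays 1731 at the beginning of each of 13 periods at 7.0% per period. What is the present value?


PV_due = PMT * (1-(1+i)^(-n))/i * (1+i)
PV_immediate = 14467.0934
PV_due = 14467.0934 * 1.07
= 15479.79


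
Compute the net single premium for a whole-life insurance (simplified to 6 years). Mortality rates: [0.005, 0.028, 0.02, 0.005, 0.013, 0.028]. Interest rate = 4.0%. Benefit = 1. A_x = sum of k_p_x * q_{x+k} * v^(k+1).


v = 0.961538
Year 0: k_p_x=1.0, q=0.005, term=0.004808
Year 1: k_p_x=0.995, q=0.028, term=0.025758
Year 2: k_p_x=0.96714, q=0.02, term=0.017196
Year 3: k_p_x=0.947797, q=0.005, term=0.004051
Year 4: k_p_x=0.943058, q=0.013, term=0.010077
Year 5: k_p_x=0.930798, q=0.028, term=0.020597
A_x = 0.0825


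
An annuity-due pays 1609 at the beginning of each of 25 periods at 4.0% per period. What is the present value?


PV_due = PMT * (1-(1+i)^(-n))/i * (1+i)
PV_immediate = 25135.9266
PV_due = 25135.9266 * 1.04
= 26141.3637


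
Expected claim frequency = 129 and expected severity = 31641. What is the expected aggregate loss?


E[S] = E[N] * E[X]
= 129 * 31641
= 4.0817e+06


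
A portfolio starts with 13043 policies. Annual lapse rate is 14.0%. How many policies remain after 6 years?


remaining = initial * (1 - lapse)^years
= 13043 * (1 - 0.14)^6
= 13043 * 0.404567
= 5276.7704


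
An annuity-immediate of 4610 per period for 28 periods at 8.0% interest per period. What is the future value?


FV = PMT * ((1+i)^n - 1) / i
= 4610 * ((1.08)^28 - 1) / 0.08
= 4610 * (8.627106 - 1) / 0.08
= 439512.0055


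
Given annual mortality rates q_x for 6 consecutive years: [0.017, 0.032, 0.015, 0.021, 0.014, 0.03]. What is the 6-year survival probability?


p_k = 1 - q_k for each year
Survival = product of (1 - q_k)
= 0.983 * 0.968 * 0.985 * 0.979 * 0.986 * 0.97
= 0.8776


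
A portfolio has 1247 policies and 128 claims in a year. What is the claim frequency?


frequency = claims / policies
= 128 / 1247
= 0.1026


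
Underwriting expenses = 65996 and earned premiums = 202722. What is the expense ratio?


Expense ratio = expenses / premiums
= 65996 / 202722
= 0.3255


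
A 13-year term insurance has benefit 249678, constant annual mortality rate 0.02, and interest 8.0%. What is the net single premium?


NSP = benefit * sum_{k=0}^{n-1} k_p_x * q * v^(k+1)
With constant q=0.02, v=0.925926
Sum = 0.143446
NSP = 249678 * 0.143446
= 35815.4134


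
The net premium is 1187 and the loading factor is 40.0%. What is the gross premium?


Gross = net * (1 + loading)
= 1187 * (1 + 0.4)
= 1187 * 1.4
= 1661.8


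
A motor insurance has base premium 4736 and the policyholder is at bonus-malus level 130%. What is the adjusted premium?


adjusted = base * BM_level / 100
= 4736 * 130 / 100
= 4736 * 1.3
= 6156.8


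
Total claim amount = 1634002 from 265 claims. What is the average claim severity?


severity = total / number
= 1634002 / 265
= 6166.0453


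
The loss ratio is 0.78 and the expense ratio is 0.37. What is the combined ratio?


Combined ratio = loss ratio + expense ratio
= 0.78 + 0.37
= 1.15


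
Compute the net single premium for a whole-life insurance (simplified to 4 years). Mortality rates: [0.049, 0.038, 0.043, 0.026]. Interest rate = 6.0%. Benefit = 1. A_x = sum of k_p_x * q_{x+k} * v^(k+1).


v = 0.943396
Year 0: k_p_x=1.0, q=0.049, term=0.046226
Year 1: k_p_x=0.951, q=0.038, term=0.032163
Year 2: k_p_x=0.914862, q=0.043, term=0.03303
Year 3: k_p_x=0.875523, q=0.026, term=0.018031
A_x = 0.1294


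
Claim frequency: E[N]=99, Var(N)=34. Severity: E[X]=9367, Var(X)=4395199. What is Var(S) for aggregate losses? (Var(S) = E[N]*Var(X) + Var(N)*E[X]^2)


Var(S) = E[N]*Var(X) + Var(N)*E[X]^2
= 99*4395199 + 34*9367^2
= 435124701 + 2983183426
= 3.4183e+09


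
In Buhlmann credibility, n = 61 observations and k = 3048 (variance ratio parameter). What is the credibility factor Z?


Z = n / (n + k)
= 61 / (61 + 3048)
= 61 / 3109
= 0.0196


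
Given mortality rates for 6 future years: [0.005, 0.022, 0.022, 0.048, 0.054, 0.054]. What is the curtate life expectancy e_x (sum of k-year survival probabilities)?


e_x = sum_{k=1}^{n} k_p_x
k_p_x values:
  1_p_x = 0.995
  2_p_x = 0.97311
  3_p_x = 0.951702
  4_p_x = 0.90602
  5_p_x = 0.857095
  6_p_x = 0.810812
e_x = 5.4937


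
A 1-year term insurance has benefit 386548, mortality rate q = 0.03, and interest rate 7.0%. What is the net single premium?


NSP = benefit * q * v
v = 1/(1+i) = 0.934579
NSP = 386548 * 0.03 * 0.934579
= 10837.7944


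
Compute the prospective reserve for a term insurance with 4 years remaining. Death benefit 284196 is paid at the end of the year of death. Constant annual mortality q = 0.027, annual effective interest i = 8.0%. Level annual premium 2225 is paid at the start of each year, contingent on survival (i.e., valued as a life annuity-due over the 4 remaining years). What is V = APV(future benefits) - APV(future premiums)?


v = 1/(1+i) = 0.925926
APV(future benefits) per unit = sum_{k=0}^{3} k_p_x * q * v^(k+1) = 0.086096
APV(future benefits) = 284196 * 0.086096 = 24468.1798
Life annuity-due factor ä_{x:4} = sum_{k=0}^{3} k_p_x * v^k = 3.443846
APV(future premiums) = 2225 * 3.443846 = 7662.5568
V = 24468.1798 - 7662.5568
= 16805.623


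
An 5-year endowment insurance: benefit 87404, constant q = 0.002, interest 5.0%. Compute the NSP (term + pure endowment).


Term component = 753.953
Pure endowment = 5_p_x * v^5 * benefit = 0.99004 * 0.783526 * 87404 = 67801.2217
NSP = 68555.1747


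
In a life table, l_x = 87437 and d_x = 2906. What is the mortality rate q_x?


q_x = d_x / l_x
= 2906 / 87437
= 0.0332


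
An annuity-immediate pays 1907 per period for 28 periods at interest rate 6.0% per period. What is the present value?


PV = PMT * (1 - (1+i)^(-n)) / i
= 1907 * (1 - (1+0.06)^(-28)) / 0.06
= 1907 * (1 - 0.19563) / 0.06
= 1907 * 13.406164
= 25565.5553


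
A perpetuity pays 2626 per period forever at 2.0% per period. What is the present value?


PV = PMT / i
= 2626 / 0.02
= 131300.0


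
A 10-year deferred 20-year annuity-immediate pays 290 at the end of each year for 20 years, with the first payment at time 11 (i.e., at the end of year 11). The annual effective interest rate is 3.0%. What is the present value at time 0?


PV at time 10 of the 20-year annuity-immediate:
a_n = 290 * (1-(1+0.03)^(-20))/0.03 = 4314.4677
Discount back 10 years to time 0:
PV = 4314.4677 * (1+0.03)^(-10)
= 4314.4677 * 0.744094
= 3210.3692


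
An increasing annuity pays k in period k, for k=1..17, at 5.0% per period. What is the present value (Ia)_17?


(Ia)_n = sum_{k=1}^{n} k * v^k, v = 1/(1+i)
v = 0.952381
Sum computed term by term:
(Ia)_17 = 88.4145


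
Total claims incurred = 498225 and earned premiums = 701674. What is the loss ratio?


Loss ratio = claims / premiums
= 498225 / 701674
= 0.7101


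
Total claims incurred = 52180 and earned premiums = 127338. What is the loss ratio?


Loss ratio = claims / premiums
= 52180 / 127338
= 0.4098


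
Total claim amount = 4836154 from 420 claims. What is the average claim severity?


severity = total / number
= 4836154 / 420
= 11514.6524


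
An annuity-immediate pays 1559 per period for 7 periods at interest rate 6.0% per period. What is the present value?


PV = PMT * (1 - (1+i)^(-n)) / i
= 1559 * (1 - (1+0.06)^(-7)) / 0.06
= 1559 * (1 - 0.665057) / 0.06
= 1559 * 5.582381
= 8702.9327


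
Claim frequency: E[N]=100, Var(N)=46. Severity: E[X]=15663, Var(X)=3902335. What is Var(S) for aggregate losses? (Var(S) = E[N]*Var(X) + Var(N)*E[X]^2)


Var(S) = E[N]*Var(X) + Var(N)*E[X]^2
= 100*3902335 + 46*15663^2
= 390233500 + 11285160174
= 1.1675e+10


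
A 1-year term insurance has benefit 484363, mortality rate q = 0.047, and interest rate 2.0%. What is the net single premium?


NSP = benefit * q * v
v = 1/(1+i) = 0.980392
NSP = 484363 * 0.047 * 0.980392
= 22318.6873


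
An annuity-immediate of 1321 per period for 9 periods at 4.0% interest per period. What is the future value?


FV = PMT * ((1+i)^n - 1) / i
= 1321 * ((1.04)^9 - 1) / 0.04
= 1321 * (1.423312 - 1) / 0.04
= 13979.8726


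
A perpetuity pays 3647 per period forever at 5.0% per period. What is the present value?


PV = PMT / i
= 3647 / 0.05
= 72940.0


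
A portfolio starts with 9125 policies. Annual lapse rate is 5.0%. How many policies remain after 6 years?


remaining = initial * (1 - lapse)^years
= 9125 * (1 - 0.05)^6
= 9125 * 0.735092
= 6707.7135


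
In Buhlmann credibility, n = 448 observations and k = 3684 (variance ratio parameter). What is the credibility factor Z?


Z = n / (n + k)
= 448 / (448 + 3684)
= 448 / 4132
= 0.1084


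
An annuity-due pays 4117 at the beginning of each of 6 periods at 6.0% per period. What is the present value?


PV_due = PMT * (1-(1+i)^(-n))/i * (1+i)
PV_immediate = 20244.6243
PV_due = 20244.6243 * 1.06
= 21459.3017


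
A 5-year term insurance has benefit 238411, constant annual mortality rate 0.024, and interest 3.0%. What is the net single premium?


NSP = benefit * sum_{k=0}^{n-1} k_p_x * q * v^(k+1)
With constant q=0.024, v=0.970874
Sum = 0.104913
NSP = 238411 * 0.104913
= 25012.3302


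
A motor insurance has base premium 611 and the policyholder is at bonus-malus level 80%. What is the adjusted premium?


adjusted = base * BM_level / 100
= 611 * 80 / 100
= 611 * 0.8
= 488.8


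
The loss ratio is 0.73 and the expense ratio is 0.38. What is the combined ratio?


Combined ratio = loss ratio + expense ratio
= 0.73 + 0.38
= 1.11


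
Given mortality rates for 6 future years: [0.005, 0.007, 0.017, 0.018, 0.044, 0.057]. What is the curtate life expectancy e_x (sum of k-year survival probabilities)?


e_x = sum_{k=1}^{n} k_p_x
k_p_x values:
  1_p_x = 0.995
  2_p_x = 0.988035
  3_p_x = 0.971238
  4_p_x = 0.953756
  5_p_x = 0.911791
  6_p_x = 0.859819
e_x = 5.6796


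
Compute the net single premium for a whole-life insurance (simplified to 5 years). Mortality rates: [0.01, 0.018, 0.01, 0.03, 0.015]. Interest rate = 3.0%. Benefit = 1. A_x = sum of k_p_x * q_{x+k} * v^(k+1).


v = 0.970874
Year 0: k_p_x=1.0, q=0.01, term=0.009709
Year 1: k_p_x=0.99, q=0.018, term=0.016797
Year 2: k_p_x=0.97218, q=0.01, term=0.008897
Year 3: k_p_x=0.962458, q=0.03, term=0.025654
Year 4: k_p_x=0.933584, q=0.015, term=0.01208
A_x = 0.0731


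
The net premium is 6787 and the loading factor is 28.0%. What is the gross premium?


Gross = net * (1 + loading)
= 6787 * (1 + 0.28)
= 6787 * 1.28
= 8687.36


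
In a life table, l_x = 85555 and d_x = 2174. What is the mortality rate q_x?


q_x = d_x / l_x
= 2174 / 85555
= 0.0254


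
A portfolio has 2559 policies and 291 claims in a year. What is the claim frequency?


frequency = claims / policies
= 291 / 2559
= 0.1137


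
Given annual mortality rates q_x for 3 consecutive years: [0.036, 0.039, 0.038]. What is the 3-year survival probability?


p_k = 1 - q_k for each year
Survival = product of (1 - q_k)
= 0.964 * 0.961 * 0.962
= 0.8912


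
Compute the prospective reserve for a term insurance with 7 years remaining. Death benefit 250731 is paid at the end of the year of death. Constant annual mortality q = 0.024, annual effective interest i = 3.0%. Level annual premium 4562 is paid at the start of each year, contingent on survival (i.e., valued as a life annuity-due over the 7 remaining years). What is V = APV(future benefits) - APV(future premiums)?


v = 1/(1+i) = 0.970874
APV(future benefits) per unit = sum_{k=0}^{6} k_p_x * q * v^(k+1) = 0.139581
APV(future benefits) = 250731 * 0.139581 = 34997.2343
Life annuity-due factor ä_{x:7} = sum_{k=0}^{6} k_p_x * v^k = 5.990343
APV(future premiums) = 4562 * 5.990343 = 27327.9439
V = 34997.2343 - 27327.9439
= 7669.2905


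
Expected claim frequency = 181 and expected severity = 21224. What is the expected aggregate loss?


E[S] = E[N] * E[X]
= 181 * 21224
= 3.8415e+06


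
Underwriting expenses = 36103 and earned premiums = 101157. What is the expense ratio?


Expense ratio = expenses / premiums
= 36103 / 101157
= 0.3569


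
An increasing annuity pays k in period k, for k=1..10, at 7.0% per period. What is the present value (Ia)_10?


(Ia)_n = sum_{k=1}^{n} k * v^k, v = 1/(1+i)
v = 0.934579
Sum computed term by term:
(Ia)_10 = 34.7391


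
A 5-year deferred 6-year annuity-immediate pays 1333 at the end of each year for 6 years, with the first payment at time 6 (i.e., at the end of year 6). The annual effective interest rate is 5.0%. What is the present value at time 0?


PV at time 5 of the 6-year annuity-immediate:
a_n = 1333 * (1-(1+0.05)^(-6))/0.05 = 6765.8975
Discount back 5 years to time 0:
PV = 6765.8975 * (1+0.05)^(-5)
= 6765.8975 * 0.783526
= 5301.2578


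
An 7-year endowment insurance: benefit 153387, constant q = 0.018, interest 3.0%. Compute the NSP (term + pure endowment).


Term component = 16335.0688
Pure endowment = 7_p_x * v^7 * benefit = 0.880604 * 0.813092 * 153387 = 109826.8165
NSP = 126161.8853


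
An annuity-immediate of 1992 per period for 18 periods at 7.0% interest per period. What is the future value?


FV = PMT * ((1+i)^n - 1) / i
= 1992 * ((1.07)^18 - 1) / 0.07
= 1992 * (3.379932 - 1) / 0.07
= 67726.0728


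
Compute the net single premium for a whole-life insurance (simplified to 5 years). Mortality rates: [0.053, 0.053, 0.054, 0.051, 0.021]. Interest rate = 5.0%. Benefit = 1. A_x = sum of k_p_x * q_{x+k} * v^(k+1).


v = 0.952381
Year 0: k_p_x=1.0, q=0.053, term=0.050476
Year 1: k_p_x=0.947, q=0.053, term=0.045525
Year 2: k_p_x=0.896809, q=0.054, term=0.041834
Year 3: k_p_x=0.848381, q=0.051, term=0.035596
Year 4: k_p_x=0.805114, q=0.021, term=0.013247
A_x = 0.1867


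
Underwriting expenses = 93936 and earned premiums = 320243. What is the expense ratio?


Expense ratio = expenses / premiums
= 93936 / 320243
= 0.2933


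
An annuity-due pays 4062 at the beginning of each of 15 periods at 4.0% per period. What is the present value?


PV_due = PMT * (1-(1+i)^(-n))/i * (1+i)
PV_immediate = 45162.8897
PV_due = 45162.8897 * 1.04
= 46969.4053


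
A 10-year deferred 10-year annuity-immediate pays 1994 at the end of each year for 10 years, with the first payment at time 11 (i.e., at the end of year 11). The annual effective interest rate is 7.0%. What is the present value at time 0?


PV at time 10 of the 10-year annuity-immediate:
a_n = 1994 * (1-(1+0.07)^(-10))/0.07 = 14005.0216
Discount back 10 years to time 0:
PV = 14005.0216 * (1+0.07)^(-10)
= 14005.0216 * 0.508349
= 7119.4428


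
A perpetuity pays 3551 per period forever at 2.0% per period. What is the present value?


PV = PMT / i
= 3551 / 0.02
= 177550.0


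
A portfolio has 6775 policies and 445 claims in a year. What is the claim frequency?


frequency = claims / policies
= 445 / 6775
= 0.0657


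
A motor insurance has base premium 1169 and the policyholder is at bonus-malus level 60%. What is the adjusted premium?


adjusted = base * BM_level / 100
= 1169 * 60 / 100
= 1169 * 0.6
= 701.4


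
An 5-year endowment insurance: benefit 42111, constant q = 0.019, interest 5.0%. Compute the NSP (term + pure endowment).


Term component = 3341.1337
Pure endowment = 5_p_x * v^5 * benefit = 0.908542 * 0.783526 * 42111 = 29977.4092
NSP = 33318.5429


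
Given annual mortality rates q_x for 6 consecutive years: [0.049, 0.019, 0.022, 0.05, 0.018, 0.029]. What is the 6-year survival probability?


p_k = 1 - q_k for each year
Survival = product of (1 - q_k)
= 0.951 * 0.981 * 0.978 * 0.95 * 0.982 * 0.971
= 0.8265


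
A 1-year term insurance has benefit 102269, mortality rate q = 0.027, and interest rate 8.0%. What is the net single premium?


NSP = benefit * q * v
v = 1/(1+i) = 0.925926
NSP = 102269 * 0.027 * 0.925926
= 2556.725


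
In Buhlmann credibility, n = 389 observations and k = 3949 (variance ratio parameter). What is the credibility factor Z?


Z = n / (n + k)
= 389 / (389 + 3949)
= 389 / 4338
= 0.0897


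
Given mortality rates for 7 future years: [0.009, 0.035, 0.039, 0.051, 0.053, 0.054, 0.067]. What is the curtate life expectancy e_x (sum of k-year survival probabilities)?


e_x = sum_{k=1}^{n} k_p_x
k_p_x values:
  1_p_x = 0.991
  2_p_x = 0.956315
  3_p_x = 0.919019
  4_p_x = 0.872149
  5_p_x = 0.825925
  6_p_x = 0.781325
  7_p_x = 0.728976
e_x = 6.0747


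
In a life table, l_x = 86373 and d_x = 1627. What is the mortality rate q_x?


q_x = d_x / l_x
= 1627 / 86373
= 0.0188


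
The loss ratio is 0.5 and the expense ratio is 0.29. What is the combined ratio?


Combined ratio = loss ratio + expense ratio
= 0.5 + 0.29
= 0.79


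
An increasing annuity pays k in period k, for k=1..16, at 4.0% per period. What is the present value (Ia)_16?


(Ia)_n = sum_{k=1}^{n} k * v^k, v = 1/(1+i)
v = 0.961538
Sum computed term by term:
(Ia)_16 = 89.3964


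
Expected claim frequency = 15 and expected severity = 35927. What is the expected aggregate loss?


E[S] = E[N] * E[X]
= 15 * 35927
= 538905


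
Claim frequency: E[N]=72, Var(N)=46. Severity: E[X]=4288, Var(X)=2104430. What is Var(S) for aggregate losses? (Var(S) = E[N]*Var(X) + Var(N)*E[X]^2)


Var(S) = E[N]*Var(X) + Var(N)*E[X]^2
= 72*2104430 + 46*4288^2
= 151518960 + 845799424
= 9.9732e+08


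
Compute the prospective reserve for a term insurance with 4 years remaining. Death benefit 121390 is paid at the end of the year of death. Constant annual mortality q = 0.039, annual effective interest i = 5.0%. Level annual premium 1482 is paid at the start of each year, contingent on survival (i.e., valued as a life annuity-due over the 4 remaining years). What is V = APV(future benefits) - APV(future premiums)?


v = 1/(1+i) = 0.952381
APV(future benefits) per unit = sum_{k=0}^{3} k_p_x * q * v^(k+1) = 0.130726
APV(future benefits) = 121390 * 0.130726 = 15868.8822
Life annuity-due factor ä_{x:4} = sum_{k=0}^{3} k_p_x * v^k = 3.519558
APV(future premiums) = 1482 * 3.519558 = 5215.9848
V = 15868.8822 - 5215.9848
= 10652.8973


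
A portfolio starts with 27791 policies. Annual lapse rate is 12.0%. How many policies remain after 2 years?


remaining = initial * (1 - lapse)^years
= 27791 * (1 - 0.12)^2
= 27791 * 0.7744
= 21521.3504


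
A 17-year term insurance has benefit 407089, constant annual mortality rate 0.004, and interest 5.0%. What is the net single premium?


NSP = benefit * sum_{k=0}^{n-1} k_p_x * q * v^(k+1)
With constant q=0.004, v=0.952381
Sum = 0.043885
NSP = 407089 * 0.043885
= 17864.8996


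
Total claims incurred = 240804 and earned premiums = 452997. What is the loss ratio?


Loss ratio = claims / premiums
= 240804 / 452997
= 0.5316


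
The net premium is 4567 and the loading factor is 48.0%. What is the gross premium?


Gross = net * (1 + loading)
= 4567 * (1 + 0.48)
= 4567 * 1.48
= 6759.16


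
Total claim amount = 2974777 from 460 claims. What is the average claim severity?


severity = total / number
= 2974777 / 460
= 6466.9065


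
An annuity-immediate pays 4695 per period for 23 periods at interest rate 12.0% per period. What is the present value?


PV = PMT * (1 - (1+i)^(-n)) / i
= 4695 * (1 - (1+0.12)^(-23)) / 0.12
= 4695 * (1 - 0.073788) / 0.12
= 4695 * 7.718434
= 36238.0462


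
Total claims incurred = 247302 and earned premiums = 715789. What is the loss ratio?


Loss ratio = claims / premiums
= 247302 / 715789
= 0.3455


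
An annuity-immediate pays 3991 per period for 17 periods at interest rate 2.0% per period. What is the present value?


PV = PMT * (1 - (1+i)^(-n)) / i
= 3991 * (1 - (1+0.02)^(-17)) / 0.02
= 3991 * (1 - 0.714163) / 0.02
= 3991 * 14.291872
= 57038.8607


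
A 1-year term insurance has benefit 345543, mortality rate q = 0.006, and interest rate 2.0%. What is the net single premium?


NSP = benefit * q * v
v = 1/(1+i) = 0.980392
NSP = 345543 * 0.006 * 0.980392
= 2032.6059


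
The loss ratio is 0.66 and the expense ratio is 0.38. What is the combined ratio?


Combined ratio = loss ratio + expense ratio
= 0.66 + 0.38
= 1.04


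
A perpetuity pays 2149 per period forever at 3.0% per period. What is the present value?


PV = PMT / i
= 2149 / 0.03
= 71633.3333


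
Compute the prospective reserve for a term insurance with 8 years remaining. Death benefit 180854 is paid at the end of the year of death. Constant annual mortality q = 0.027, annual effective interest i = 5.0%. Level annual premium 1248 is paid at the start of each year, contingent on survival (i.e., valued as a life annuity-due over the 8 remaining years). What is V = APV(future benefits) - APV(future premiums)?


v = 1/(1+i) = 0.952381
APV(future benefits) per unit = sum_{k=0}^{7} k_p_x * q * v^(k+1) = 0.159989
APV(future benefits) = 180854 * 0.159989 = 28934.5727
Life annuity-due factor ä_{x:8} = sum_{k=0}^{7} k_p_x * v^k = 6.221778
APV(future premiums) = 1248 * 6.221778 = 7764.7786
V = 28934.5727 - 7764.7786
= 21169.7941


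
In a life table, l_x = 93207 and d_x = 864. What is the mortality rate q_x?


q_x = d_x / l_x
= 864 / 93207
= 0.0093


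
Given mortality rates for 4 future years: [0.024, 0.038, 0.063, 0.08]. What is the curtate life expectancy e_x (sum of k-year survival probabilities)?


e_x = sum_{k=1}^{n} k_p_x
k_p_x values:
  1_p_x = 0.976
  2_p_x = 0.938912
  3_p_x = 0.879761
  4_p_x = 0.80938
e_x = 3.6041


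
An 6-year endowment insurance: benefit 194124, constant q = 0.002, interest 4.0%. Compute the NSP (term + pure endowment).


Term component = 2025.5634
Pure endowment = 6_p_x * v^6 * benefit = 0.98806 * 0.790315 * 194124 = 151587.1694
NSP = 153612.7328


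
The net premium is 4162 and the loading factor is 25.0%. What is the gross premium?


Gross = net * (1 + loading)
= 4162 * (1 + 0.25)
= 4162 * 1.25
= 5202.5


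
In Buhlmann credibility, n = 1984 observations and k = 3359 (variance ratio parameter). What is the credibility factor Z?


Z = n / (n + k)
= 1984 / (1984 + 3359)
= 1984 / 5343
= 0.3713


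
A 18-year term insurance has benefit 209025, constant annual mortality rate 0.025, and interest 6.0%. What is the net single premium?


NSP = benefit * sum_{k=0}^{n-1} k_p_x * q * v^(k+1)
With constant q=0.025, v=0.943396
Sum = 0.22879
NSP = 209025 * 0.22879
= 47822.7802


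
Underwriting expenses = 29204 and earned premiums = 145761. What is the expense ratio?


Expense ratio = expenses / premiums
= 29204 / 145761
= 0.2004


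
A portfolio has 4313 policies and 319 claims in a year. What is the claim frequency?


frequency = claims / policies
= 319 / 4313
= 0.074


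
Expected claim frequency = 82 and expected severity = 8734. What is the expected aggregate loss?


E[S] = E[N] * E[X]
= 82 * 8734
= 716188


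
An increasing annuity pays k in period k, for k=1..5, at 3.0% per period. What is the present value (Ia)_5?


(Ia)_n = sum_{k=1}^{n} k * v^k, v = 1/(1+i)
v = 0.970874
Sum computed term by term:
(Ia)_5 = 13.4685


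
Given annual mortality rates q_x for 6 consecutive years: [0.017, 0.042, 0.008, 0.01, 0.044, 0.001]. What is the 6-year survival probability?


p_k = 1 - q_k for each year
Survival = product of (1 - q_k)
= 0.983 * 0.958 * 0.992 * 0.99 * 0.956 * 0.999
= 0.8833


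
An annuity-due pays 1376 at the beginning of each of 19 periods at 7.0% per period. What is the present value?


PV_due = PMT * (1-(1+i)^(-n))/i * (1+i)
PV_immediate = 14221.7791
PV_due = 14221.7791 * 1.07
= 15217.3036


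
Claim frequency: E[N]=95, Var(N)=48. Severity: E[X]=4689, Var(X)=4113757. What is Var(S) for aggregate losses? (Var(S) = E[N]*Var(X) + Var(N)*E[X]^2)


Var(S) = E[N]*Var(X) + Var(N)*E[X]^2
= 95*4113757 + 48*4689^2
= 390806915 + 1055362608
= 1.4462e+09


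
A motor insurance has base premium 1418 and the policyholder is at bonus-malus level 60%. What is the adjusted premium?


adjusted = base * BM_level / 100
= 1418 * 60 / 100
= 1418 * 0.6
= 850.8


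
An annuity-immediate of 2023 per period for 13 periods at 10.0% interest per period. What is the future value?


FV = PMT * ((1+i)^n - 1) / i
= 2023 * ((1.1)^13 - 1) / 0.1
= 2023 * (3.452271 - 1) / 0.1
= 49609.4467


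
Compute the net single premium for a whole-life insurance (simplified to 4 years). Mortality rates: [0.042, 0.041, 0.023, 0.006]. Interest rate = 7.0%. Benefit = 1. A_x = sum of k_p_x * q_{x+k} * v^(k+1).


v = 0.934579
Year 0: k_p_x=1.0, q=0.042, term=0.039252
Year 1: k_p_x=0.958, q=0.041, term=0.034307
Year 2: k_p_x=0.918722, q=0.023, term=0.017249
Year 3: k_p_x=0.897591, q=0.006, term=0.004109
A_x = 0.0949


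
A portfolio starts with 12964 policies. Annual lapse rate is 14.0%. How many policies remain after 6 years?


remaining = initial * (1 - lapse)^years
= 12964 * (1 - 0.14)^6
= 12964 * 0.404567
= 5244.8096


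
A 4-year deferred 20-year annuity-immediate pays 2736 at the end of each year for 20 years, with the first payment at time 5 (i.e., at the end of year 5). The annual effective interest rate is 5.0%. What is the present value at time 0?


PV at time 4 of the 20-year annuity-immediate:
a_n = 2736 * (1-(1+0.05)^(-20))/0.05 = 34096.6075
Discount back 4 years to time 0:
PV = 34096.6075 * (1+0.05)^(-4)
= 34096.6075 * 0.822702
= 28051.3634


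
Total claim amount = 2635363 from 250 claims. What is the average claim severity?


severity = total / number
= 2635363 / 250
= 10541.452


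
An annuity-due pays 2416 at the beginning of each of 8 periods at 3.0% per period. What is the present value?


PV_due = PMT * (1-(1+i)^(-n))/i * (1+i)
PV_immediate = 16959.5763
PV_due = 16959.5763 * 1.03
= 17468.3636
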